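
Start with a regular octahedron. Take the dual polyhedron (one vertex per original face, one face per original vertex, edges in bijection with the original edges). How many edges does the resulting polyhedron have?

12

The base solid has V = 6, E = 12, F = 8.
The dual swaps V and F and preserves E: V′ = F = 8, E′ = E = 12, F′ = V = 6.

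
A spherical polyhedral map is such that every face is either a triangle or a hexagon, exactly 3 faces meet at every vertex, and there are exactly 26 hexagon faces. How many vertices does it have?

Let x be the number of triangles; then F = 26 + x.
Edge–face incidences: 2E = 6·26 + 3·x = 156 + 3x.
Every vertex has degree 3, so 3V = 2E.
Euler: V − E + F = 2 ⇒ (2E)/3 − E + (26 + x) = 2.
Multiply by 6: 2·(2E) − 3·(2E) + 6·(26 + x) = 12, i.e. 156 + 6x − (156 + 3x) = 12.
Collecting terms: 3x = 12, so x = 4.
Then 2E = 156 + 3·4 = 168, so E = 84, V = 2E/3 = 56, F = 26 + 4 = 30.

56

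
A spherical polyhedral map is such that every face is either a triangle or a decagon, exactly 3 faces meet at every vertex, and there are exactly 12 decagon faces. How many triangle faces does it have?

20

Let x be the number of triangles; then F = 12 + x.
Edge–face incidences: 2E = 10·12 + 3·x = 120 + 3x.
Every vertex has degree 3, so 3V = 2E.
Euler: V − E + F = 2 ⇒ (2E)/3 − E + (12 + x) = 2.
Multiply by 6: 2·(2E) − 3·(2E) + 6·(12 + x) = 12, i.e. 72 + 6x − (120 + 3x) = 12.
Collecting terms: 3x − 48 = 12, so 3x = 60, so x = 20.
Then 2E = 120 + 3·20 = 180, so E = 90, V = 2E/3 = 60, F = 12 + 20 = 32.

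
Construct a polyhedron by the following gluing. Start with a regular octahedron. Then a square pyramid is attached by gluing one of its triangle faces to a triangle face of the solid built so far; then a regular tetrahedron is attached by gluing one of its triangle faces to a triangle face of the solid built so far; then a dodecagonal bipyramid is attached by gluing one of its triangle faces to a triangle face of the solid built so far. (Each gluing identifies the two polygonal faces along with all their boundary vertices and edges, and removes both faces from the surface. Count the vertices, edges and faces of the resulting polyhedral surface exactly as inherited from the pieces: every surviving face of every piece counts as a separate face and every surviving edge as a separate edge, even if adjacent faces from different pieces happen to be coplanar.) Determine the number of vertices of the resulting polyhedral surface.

A regular octahedron: V=6, E=12, F=8.
Attach a square pyramid (V=5, E=8, F=5) along a 3-gon: merge 3 vertices and 3 edges, delete both glued faces → V=8, E=17, F=11.
Attach a regular tetrahedron (V=4, E=6, F=4) along a 3-gon: merge 3 vertices and 3 edges, delete both glued faces → V=9, E=20, F=13.
Attach a dodecagonal bipyramid (V=14, E=36, F=24) along a 3-gon: merge 3 vertices and 3 edges, delete both glued faces → V=20, E=53, F=35.
Check: V − E + F = 20 − 53 + 35 = 2.

20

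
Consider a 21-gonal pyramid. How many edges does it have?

42

A pyramid on an n-gon base has one n-gon and n triangles: V = 21 + 1 = 22, E = 2·21 = 42, F = 21 + 1 = 22.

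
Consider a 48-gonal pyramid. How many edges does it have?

A pyramid on an n-gon base has one n-gon and n triangles: V = 48 + 1 = 49, E = 2·48 = 96, F = 48 + 1 = 49.

96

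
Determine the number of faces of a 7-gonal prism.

A prism on an n-gon has two n-gon bases and n rectangular sides: V = 2·7 = 14, E = 3·7 = 21, F = 7 + 2 = 9.

9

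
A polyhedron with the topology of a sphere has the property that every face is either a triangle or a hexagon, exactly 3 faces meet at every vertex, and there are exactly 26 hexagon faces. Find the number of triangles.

4

Let x be the number of triangles; then F = 26 + x.
Edge–face incidences: 2E = 6·26 + 3·x = 156 + 3x.
Every vertex has degree 3, so 3V = 2E.
Euler: V − E + F = 2 ⇒ (2E)/3 − E + (26 + x) = 2.
Multiply by 6: 2·(2E) − 3·(2E) + 6·(26 + x) = 12, i.e. 156 + 6x − (156 + 3x) = 12.
Collecting terms: 3x = 12, so x = 4.
Then 2E = 156 + 3·4 = 168, so E = 84, V = 2E/3 = 56, F = 26 + 4 = 30.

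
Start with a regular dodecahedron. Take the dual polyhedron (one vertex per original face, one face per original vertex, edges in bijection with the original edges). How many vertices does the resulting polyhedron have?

12

The base solid has V = 20, E = 30, F = 12.
The dual swaps V and F and preserves E: V′ = F = 12, E′ = E = 30, F′ = V = 20.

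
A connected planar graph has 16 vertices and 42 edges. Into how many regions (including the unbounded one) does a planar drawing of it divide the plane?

Euler's formula for a connected plane graph: V − E + F = 2, so F = 2 − 16 + 42 = 28.

28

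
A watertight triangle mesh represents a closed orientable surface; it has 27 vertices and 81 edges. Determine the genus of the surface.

Every face is a triangle and each edge borders two faces, so 3F = 2·81, giving F = 54.
χ = V − E + F = 27 − 81 + 54 = 0.
For a closed orientable surface χ = 2 − 2g, so g = (2 − (0))/2 = 1.

1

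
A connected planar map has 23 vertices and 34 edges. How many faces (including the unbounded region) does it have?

Euler's formula for a connected plane graph: V − E + F = 2, so F = 2 − 23 + 34 = 13.

13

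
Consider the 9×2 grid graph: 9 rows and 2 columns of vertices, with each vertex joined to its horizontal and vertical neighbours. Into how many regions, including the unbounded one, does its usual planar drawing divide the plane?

The grid has V = 9·2 = 18 vertices and E = 9·1 + 2·8 = 25 edges.
F = 2 − V + E = 2 − 18 + 25 = 9.

9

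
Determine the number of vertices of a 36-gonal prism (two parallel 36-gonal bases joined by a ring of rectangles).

A prism on an n-gon has two n-gon bases and n rectangular sides: V = 2·36 = 72, E = 3·36 = 108, F = 36 + 2 = 38.

72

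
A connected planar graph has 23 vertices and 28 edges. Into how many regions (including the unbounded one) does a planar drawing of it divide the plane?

Euler's formula for a connected plane graph: V − E + F = 2, so F = 2 − 23 + 28 = 7.

7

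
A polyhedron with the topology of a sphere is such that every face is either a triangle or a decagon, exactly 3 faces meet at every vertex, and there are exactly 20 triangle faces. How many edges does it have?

Let x be the number of decagons; then F = 20 + x.
Edge–face incidences: 2E = 3·20 + 10·x = 60 + 10x.
Every vertex has degree 3, so 3V = 2E.
Euler: V − E + F = 2 ⇒ (2E)/3 − E + (20 + x) = 2.
Multiply by 6: 2·(2E) − 3·(2E) + 6·(20 + x) = 12, i.e. 120 + 6x − (60 + 10x) = 12.
Collecting terms: −4x + 60 = 12, so −4x = −48, so x = 12.
Then 2E = 60 + 10·12 = 180, so E = 90, V = 2E/3 = 60, F = 20 + 12 = 32.

90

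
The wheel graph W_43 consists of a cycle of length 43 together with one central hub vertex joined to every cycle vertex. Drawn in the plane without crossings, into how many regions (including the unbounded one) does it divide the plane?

W_43 has V = 43 + 1 = 44 vertices and E = 2·43 = 86 edges.
By Euler's formula F = 2 − V + E = 2 − 44 + 86 = 44.

44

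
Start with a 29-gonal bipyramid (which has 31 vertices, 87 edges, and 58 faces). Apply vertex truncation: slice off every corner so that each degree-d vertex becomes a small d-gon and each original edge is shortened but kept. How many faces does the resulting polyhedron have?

89

Truncation replaces each original edge-end by a new vertex, so V′ = 2E = 174.
Each original edge survives, and each old vertex of degree d contributes d new edges; summing degrees gives Σd = 2E, so E′ = E + 2E = 3E = 261.
Each original face survives and each original vertex becomes one new face: F′ = F + V = 89.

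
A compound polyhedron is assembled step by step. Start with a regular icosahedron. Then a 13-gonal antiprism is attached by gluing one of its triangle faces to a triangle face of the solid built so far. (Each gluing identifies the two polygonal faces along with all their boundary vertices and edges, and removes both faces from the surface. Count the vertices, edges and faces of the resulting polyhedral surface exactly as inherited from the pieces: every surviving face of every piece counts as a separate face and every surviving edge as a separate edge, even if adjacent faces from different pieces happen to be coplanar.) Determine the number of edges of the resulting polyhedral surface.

79

A regular icosahedron: V=12, E=30, F=20.
Attach a 13-gonal antiprism (V=26, E=52, F=28) along a 3-gon: merge 3 vertices and 3 edges, delete both glued faces → V=35, E=79, F=46.
Check: V − E + F = 35 − 79 + 46 = 2.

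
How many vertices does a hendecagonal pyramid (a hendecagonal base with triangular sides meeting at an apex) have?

A pyramid on an n-gon base has one n-gon and n triangles: V = 11 + 1 = 12, E = 2·11 = 22, F = 11 + 1 = 12.

12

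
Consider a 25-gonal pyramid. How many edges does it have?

A pyramid on an n-gon base has one n-gon and n triangles: V = 25 + 1 = 26, E = 2·25 = 50, F = 25 + 1 = 26.

50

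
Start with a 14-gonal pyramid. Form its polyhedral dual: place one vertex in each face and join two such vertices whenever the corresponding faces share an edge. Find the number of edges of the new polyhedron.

28

The base solid has V = 15, E = 28, F = 15.
The dual swaps V and F and preserves E: V′ = F = 15, E′ = E = 28, F′ = V = 15.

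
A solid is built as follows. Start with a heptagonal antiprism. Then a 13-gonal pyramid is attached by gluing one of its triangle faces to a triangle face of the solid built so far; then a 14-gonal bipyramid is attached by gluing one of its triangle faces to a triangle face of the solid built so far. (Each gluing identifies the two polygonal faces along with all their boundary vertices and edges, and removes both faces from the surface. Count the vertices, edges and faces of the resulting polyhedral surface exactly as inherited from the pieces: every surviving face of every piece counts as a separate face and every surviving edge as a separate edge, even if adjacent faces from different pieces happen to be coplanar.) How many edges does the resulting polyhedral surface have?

90

A heptagonal antiprism: V=14, E=28, F=16.
Attach a 13-gonal pyramid (V=14, E=26, F=14) along a 3-gon: merge 3 vertices and 3 edges, delete both glued faces → V=25, E=51, F=28.
Attach a 14-gonal bipyramid (V=16, E=42, F=28) along a 3-gon: merge 3 vertices and 3 edges, delete both glued faces → V=38, E=90, F=54.
Check: V − E + F = 38 − 90 + 54 = 2.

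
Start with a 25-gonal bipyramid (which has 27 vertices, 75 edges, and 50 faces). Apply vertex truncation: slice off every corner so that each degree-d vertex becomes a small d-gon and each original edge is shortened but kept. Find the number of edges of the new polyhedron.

Truncation replaces each original edge-end by a new vertex, so V′ = 2E = 150.
Each original edge survives, and each old vertex of degree d contributes d new edges; summing degrees gives Σd = 2E, so E′ = E + 2E = 3E = 225.
Each original face survives and each original vertex becomes one new face: F′ = F + V = 77.

225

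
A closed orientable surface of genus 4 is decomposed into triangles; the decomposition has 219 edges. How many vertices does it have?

χ = 2 − 2·4 = -6, and every face is a triangle so 3F = 2E.
F = 2E/3 = 146. Then V = -6 + E − F = -6 + 219 − 146 = 67.

67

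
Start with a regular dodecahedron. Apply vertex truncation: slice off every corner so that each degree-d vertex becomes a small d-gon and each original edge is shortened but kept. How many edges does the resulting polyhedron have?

The base solid has V = 20, E = 30, F = 12.
Truncation replaces each original edge-end by a new vertex, so V′ = 2E = 60.
Each original edge survives, and each old vertex of degree d contributes d new edges; summing degrees gives Σd = 2E, so E′ = E + 2E = 3E = 90.
Each original face survives and each original vertex becomes one new face: F′ = F + V = 32.

90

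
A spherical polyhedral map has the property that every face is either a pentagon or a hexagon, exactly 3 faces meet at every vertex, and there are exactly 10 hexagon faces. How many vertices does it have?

Let x be the number of pentagons; then F = 10 + x.
Edge–face incidences: 2E = 6·10 + 5·x = 60 + 5x.
Every vertex has degree 3, so 3V = 2E.
Euler: V − E + F = 2 ⇒ (2E)/3 − E + (10 + x) = 2.
Multiply by 6: 2·(2E) − 3·(2E) + 6·(10 + x) = 12, i.e. 60 + 6x − (60 + 5x) = 12.
Collecting terms: x = 12.
Then 2E = 60 + 5·12 = 120, so E = 60, V = 2E/3 = 40, F = 10 + 12 = 22.

40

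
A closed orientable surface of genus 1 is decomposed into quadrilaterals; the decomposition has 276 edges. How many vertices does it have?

χ = 2 − 2·1 = 0, and every face is a square so 4F = 2E.
F = 2E/4 = 138. Then V = 0 + E − F = 0 + 276 − 138 = 138.

138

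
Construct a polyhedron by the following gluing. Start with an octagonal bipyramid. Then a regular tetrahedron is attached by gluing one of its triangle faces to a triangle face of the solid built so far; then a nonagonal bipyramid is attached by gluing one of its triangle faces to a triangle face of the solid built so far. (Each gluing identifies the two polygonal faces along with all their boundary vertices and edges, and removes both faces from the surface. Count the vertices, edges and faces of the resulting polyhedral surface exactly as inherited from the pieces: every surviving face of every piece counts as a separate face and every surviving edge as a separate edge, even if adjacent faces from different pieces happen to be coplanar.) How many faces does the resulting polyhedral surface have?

An octagonal bipyramid: V=10, E=24, F=16.
Attach a regular tetrahedron (V=4, E=6, F=4) along a 3-gon: merge 3 vertices and 3 edges, delete both glued faces → V=11, E=27, F=18.
Attach a nonagonal bipyramid (V=11, E=27, F=18) along a 3-gon: merge 3 vertices and 3 edges, delete both glued faces → V=19, E=51, F=34.
Check: V − E + F = 19 − 51 + 34 = 2.

34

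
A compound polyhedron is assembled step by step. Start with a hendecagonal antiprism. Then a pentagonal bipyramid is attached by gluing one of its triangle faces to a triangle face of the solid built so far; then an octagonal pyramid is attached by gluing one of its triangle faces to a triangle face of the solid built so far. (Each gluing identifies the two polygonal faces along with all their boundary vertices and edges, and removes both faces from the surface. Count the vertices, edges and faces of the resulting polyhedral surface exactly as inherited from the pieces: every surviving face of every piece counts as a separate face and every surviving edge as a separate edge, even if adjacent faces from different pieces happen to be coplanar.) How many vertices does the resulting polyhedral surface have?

A hendecagonal antiprism: V=22, E=44, F=24.
Attach a pentagonal bipyramid (V=7, E=15, F=10) along a 3-gon: merge 3 vertices and 3 edges, delete both glued faces → V=26, E=56, F=32.
Attach an octagonal pyramid (V=9, E=16, F=9) along a 3-gon: merge 3 vertices and 3 edges, delete both glued faces → V=32, E=69, F=39.
Check: V − E + F = 32 − 69 + 39 = 2.

32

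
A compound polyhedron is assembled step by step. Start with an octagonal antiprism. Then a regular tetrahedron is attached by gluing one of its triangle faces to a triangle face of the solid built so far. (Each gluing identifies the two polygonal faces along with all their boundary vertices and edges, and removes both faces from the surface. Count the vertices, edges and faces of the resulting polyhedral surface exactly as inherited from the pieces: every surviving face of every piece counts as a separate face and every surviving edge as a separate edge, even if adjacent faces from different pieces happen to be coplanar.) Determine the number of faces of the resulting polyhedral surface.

20

An octagonal antiprism: V=16, E=32, F=18.
Attach a regular tetrahedron (V=4, E=6, F=4) along a 3-gon: merge 3 vertices and 3 edges, delete both glued faces → V=17, E=35, F=20.
Check: V − E + F = 17 − 35 + 20 = 2.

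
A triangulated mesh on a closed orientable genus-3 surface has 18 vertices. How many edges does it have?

χ = 2 − 2·3 = -4, and every face is a triangle so 3F = 2E.
V − E + F = -4 with E = 3F/2 gives 18 − (3/2 − 1)·F = -4, so F = 44 and E = 66.

66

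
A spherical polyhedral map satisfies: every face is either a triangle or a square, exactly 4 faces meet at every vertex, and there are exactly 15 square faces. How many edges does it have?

Let x be the number of triangles; then F = 15 + x.
Edge–face incidences: 2E = 4·15 + 3·x = 60 + 3x.
Every vertex has degree 4, so 4V = 2E.
Euler: V − E + F = 2 ⇒ (2E)/4 − E + (15 + x) = 2.
Multiply by 8: 2·(2E) − 4·(2E) + 8·(15 + x) = 16, i.e. 120 + 8x − 2·(60 + 3x) = 16.
Collecting terms: 2x = 16, so x = 8.
Then 2E = 60 + 3·8 = 84, so E = 42, V = 2E/4 = 21, F = 15 + 8 = 23.

42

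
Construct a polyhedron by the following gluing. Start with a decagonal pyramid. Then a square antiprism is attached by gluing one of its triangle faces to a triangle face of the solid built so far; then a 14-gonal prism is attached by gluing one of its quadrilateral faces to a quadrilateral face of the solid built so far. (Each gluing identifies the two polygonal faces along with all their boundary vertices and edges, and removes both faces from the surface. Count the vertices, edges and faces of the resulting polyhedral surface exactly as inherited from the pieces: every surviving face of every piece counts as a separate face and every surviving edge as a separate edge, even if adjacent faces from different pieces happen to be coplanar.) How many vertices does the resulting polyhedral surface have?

A decagonal pyramid: V=11, E=20, F=11.
Attach a square antiprism (V=8, E=16, F=10) along a 3-gon: merge 3 vertices and 3 edges, delete both glued faces → V=16, E=33, F=19.
Attach a 14-gonal prism (V=28, E=42, F=16) along a 4-gon: merge 4 vertices and 4 edges, delete both glued faces → V=40, E=71, F=33.
Check: V − E + F = 40 − 71 + 33 = 2.

40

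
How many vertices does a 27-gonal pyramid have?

28

A pyramid on an n-gon base has one n-gon and n triangles: V = 27 + 1 = 28, E = 2·27 = 54, F = 27 + 1 = 28.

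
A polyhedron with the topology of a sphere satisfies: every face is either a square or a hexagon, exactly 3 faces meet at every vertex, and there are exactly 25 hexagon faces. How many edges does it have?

87

Let x be the number of squares; then F = 25 + x.
Edge–face incidences: 2E = 6·25 + 4·x = 150 + 4x.
Every vertex has degree 3, so 3V = 2E.
Euler: V − E + F = 2 ⇒ (2E)/3 − E + (25 + x) = 2.
Multiply by 6: 2·(2E) − 3·(2E) + 6·(25 + x) = 12, i.e. 150 + 6x − (150 + 4x) = 12.
Collecting terms: 2x = 12, so x = 6.
Then 2E = 150 + 4·6 = 174, so E = 87, V = 2E/3 = 58, F = 25 + 6 = 31.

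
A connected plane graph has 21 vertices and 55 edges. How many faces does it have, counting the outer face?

Euler's formula for a connected plane graph: V − E + F = 2, so F = 2 − 21 + 55 = 36.

36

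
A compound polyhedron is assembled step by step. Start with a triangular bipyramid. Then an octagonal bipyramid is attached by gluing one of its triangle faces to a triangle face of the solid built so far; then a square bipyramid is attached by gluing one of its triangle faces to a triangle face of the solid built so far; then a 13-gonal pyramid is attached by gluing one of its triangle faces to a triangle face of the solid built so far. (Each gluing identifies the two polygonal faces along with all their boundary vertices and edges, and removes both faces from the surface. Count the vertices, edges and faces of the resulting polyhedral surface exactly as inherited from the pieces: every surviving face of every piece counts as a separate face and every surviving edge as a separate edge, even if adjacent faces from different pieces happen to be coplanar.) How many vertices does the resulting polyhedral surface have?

26

A triangular bipyramid: V=5, E=9, F=6.
Attach an octagonal bipyramid (V=10, E=24, F=16) along a 3-gon: merge 3 vertices and 3 edges, delete both glued faces → V=12, E=30, F=20.
Attach a square bipyramid (V=6, E=12, F=8) along a 3-gon: merge 3 vertices and 3 edges, delete both glued faces → V=15, E=39, F=26.
Attach a 13-gonal pyramid (V=14, E=26, F=14) along a 3-gon: merge 3 vertices and 3 edges, delete both glued faces → V=26, E=62, F=38.
Check: V − E + F = 26 − 62 + 38 = 2.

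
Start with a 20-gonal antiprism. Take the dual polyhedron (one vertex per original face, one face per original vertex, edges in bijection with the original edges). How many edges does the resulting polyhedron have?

The base solid has V = 40, E = 80, F = 42.
The dual swaps V and F and preserves E: V′ = F = 42, E′ = E = 80, F′ = V = 40.

80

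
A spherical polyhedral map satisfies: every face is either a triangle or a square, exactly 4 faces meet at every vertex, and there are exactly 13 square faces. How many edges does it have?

38

Let x be the number of triangles; then F = 13 + x.
Edge–face incidences: 2E = 4·13 + 3·x = 52 + 3x.
Every vertex has degree 4, so 4V = 2E.
Euler: V − E + F = 2 ⇒ (2E)/4 − E + (13 + x) = 2.
Multiply by 8: 2·(2E) − 4·(2E) + 8·(13 + x) = 16, i.e. 104 + 8x − 2·(52 + 3x) = 16.
Collecting terms: 2x = 16, so x = 8.
Then 2E = 52 + 3·8 = 76, so E = 38, V = 2E/4 = 19, F = 13 + 8 = 21.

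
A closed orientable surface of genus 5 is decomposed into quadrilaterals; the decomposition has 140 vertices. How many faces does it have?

χ = 2 − 2·5 = -8, and every face is a square so 4F = 2E.
V − E + F = -8 with E = 4F/2 gives 140 − (4/2 − 1)·F = -8, so F = 148 and E = 296.

148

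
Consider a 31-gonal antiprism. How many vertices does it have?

An antiprism on an n-gon has two n-gon caps and 2n triangles: V = 2·31 = 62, E = 4·31 = 124, F = 2·31 + 2 = 64.

62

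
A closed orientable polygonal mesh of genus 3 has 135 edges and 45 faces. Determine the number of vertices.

For a closed orientable surface of genus 3, χ = 2 − 2·3 = -4.
V = -4 + E − F = -4 + 135 − 45 = 86.

86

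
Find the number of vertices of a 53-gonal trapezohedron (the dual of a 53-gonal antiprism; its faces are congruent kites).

108

The n-trapezohedron (dual of the n-antiprism) has V = 2·53 + 2 = 108, E = 4·53 = 212, F = 2·53 = 106.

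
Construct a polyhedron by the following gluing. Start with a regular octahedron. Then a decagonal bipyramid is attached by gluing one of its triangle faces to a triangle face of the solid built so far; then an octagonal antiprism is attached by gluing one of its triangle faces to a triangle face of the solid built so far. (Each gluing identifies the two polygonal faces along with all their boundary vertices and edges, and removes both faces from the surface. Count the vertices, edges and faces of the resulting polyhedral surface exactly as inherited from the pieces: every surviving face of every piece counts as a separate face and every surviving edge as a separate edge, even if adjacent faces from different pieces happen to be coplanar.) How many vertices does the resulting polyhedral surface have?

A regular octahedron: V=6, E=12, F=8.
Attach a decagonal bipyramid (V=12, E=30, F=20) along a 3-gon: merge 3 vertices and 3 edges, delete both glued faces → V=15, E=39, F=26.
Attach an octagonal antiprism (V=16, E=32, F=18) along a 3-gon: merge 3 vertices and 3 edges, delete both glued faces → V=28, E=68, F=42.
Check: V − E + F = 28 − 68 + 42 = 2.

28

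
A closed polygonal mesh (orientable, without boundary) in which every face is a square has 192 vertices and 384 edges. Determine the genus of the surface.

Every face is a square and each edge borders two faces, so 4F = 2·384, giving F = 192.
χ = V − E + F = 192 − 384 + 192 = 0.
For a closed orientable surface χ = 2 − 2g, so g = (2 − (0))/2 = 1.

1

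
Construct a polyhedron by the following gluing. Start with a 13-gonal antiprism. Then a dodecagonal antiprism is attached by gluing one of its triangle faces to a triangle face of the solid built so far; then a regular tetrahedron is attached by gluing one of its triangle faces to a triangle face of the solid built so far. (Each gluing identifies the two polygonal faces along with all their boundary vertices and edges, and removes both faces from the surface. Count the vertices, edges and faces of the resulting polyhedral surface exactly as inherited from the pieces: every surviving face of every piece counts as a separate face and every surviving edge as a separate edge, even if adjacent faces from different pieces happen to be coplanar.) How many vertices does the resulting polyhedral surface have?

48

A 13-gonal antiprism: V=26, E=52, F=28.
Attach a dodecagonal antiprism (V=24, E=48, F=26) along a 3-gon: merge 3 vertices and 3 edges, delete both glued faces → V=47, E=97, F=52.
Attach a regular tetrahedron (V=4, E=6, F=4) along a 3-gon: merge 3 vertices and 3 edges, delete both glued faces → V=48, E=100, F=54.
Check: V − E + F = 48 − 100 + 54 = 2.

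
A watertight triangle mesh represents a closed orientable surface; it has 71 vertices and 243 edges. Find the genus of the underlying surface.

Every face is a triangle and each edge borders two faces, so 3F = 2·243, giving F = 162.
χ = V − E + F = 71 − 243 + 162 = -10.
For a closed orientable surface χ = 2 − 2g, so g = (2 − (-10))/2 = 6.

6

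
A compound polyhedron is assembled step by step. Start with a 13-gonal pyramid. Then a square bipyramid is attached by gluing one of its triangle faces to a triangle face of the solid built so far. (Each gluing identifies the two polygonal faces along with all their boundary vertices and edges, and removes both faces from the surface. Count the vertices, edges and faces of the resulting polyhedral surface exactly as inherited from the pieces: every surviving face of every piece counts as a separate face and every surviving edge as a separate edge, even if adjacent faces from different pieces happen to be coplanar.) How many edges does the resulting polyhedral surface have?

A 13-gonal pyramid: V=14, E=26, F=14.
Attach a square bipyramid (V=6, E=12, F=8) along a 3-gon: merge 3 vertices and 3 edges, delete both glued faces → V=17, E=35, F=20.
Check: V − E + F = 17 − 35 + 20 = 2.

35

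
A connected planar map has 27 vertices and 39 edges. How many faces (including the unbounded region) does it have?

14

Euler's formula for a connected plane graph: V − E + F = 2, so F = 2 − 27 + 39 = 14.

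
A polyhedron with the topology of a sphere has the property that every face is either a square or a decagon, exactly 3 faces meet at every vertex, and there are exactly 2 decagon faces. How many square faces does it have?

10

Let x be the number of squares; then F = 2 + x.
Edge–face incidences: 2E = 10·2 + 4·x = 20 + 4x.
Every vertex has degree 3, so 3V = 2E.
Euler: V − E + F = 2 ⇒ (2E)/3 − E + (2 + x) = 2.
Multiply by 6: 2·(2E) − 3·(2E) + 6·(2 + x) = 12, i.e. 12 + 6x − (20 + 4x) = 12.
Collecting terms: 2x − 8 = 12, so 2x = 20, so x = 10.
Then 2E = 20 + 4·10 = 60, so E = 30, V = 2E/3 = 20, F = 2 + 10 = 12.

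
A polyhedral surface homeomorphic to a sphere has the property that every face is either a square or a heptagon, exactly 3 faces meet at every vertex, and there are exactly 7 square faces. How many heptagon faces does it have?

Let x be the number of heptagons; then F = 7 + x.
Edge–face incidences: 2E = 4·7 + 7·x = 28 + 7x.
Every vertex has degree 3, so 3V = 2E.
Euler: V − E + F = 2 ⇒ (2E)/3 − E + (7 + x) = 2.
Multiply by 6: 2·(2E) − 3·(2E) + 6·(7 + x) = 12, i.e. 42 + 6x − (28 + 7x) = 12.
Collecting terms: −x + 14 = 12, so −x = −2, so x = 2.
Then 2E = 28 + 7·2 = 42, so E = 21, V = 2E/3 = 14, F = 7 + 2 = 9.

2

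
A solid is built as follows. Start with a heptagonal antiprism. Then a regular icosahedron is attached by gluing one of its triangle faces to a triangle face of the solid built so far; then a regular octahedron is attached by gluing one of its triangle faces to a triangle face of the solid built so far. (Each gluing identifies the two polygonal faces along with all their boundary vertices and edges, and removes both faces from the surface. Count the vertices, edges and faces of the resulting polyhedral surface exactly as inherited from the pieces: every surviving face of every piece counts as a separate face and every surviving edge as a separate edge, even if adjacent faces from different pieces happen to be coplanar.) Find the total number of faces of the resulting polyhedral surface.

40

A heptagonal antiprism: V=14, E=28, F=16.
Attach a regular icosahedron (V=12, E=30, F=20) along a 3-gon: merge 3 vertices and 3 edges, delete both glued faces → V=23, E=55, F=34.
Attach a regular octahedron (V=6, E=12, F=8) along a 3-gon: merge 3 vertices and 3 edges, delete both glued faces → V=26, E=64, F=40.
Check: V − E + F = 26 − 64 + 40 = 2.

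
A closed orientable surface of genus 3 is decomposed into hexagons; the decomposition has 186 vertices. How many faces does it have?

χ = 2 − 2·3 = -4, and every face is a hexagon so 6F = 2E.
V − E + F = -4 with E = 6F/2 gives 186 − (6/2 − 1)·F = -4, so F = 95 and E = 285.

95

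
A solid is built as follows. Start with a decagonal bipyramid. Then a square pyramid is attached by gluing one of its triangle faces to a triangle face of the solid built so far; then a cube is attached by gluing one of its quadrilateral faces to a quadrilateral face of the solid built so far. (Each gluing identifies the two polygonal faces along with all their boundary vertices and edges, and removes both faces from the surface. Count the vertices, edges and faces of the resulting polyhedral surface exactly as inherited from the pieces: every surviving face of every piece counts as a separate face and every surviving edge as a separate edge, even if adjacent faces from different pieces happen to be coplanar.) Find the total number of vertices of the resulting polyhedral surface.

18

A decagonal bipyramid: V=12, E=30, F=20.
Attach a square pyramid (V=5, E=8, F=5) along a 3-gon: merge 3 vertices and 3 edges, delete both glued faces → V=14, E=35, F=23.
Attach a cube (V=8, E=12, F=6) along a 4-gon: merge 4 vertices and 4 edges, delete both glued faces → V=18, E=43, F=27.
Check: V − E + F = 18 − 43 + 27 = 2.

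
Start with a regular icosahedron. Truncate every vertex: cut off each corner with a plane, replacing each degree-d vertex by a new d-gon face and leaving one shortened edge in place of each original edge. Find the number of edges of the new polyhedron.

The base solid has V = 12, E = 30, F = 20.
Truncation replaces each original edge-end by a new vertex, so V′ = 2E = 60.
Each original edge survives, and each old vertex of degree d contributes d new edges; summing degrees gives Σd = 2E, so E′ = E + 2E = 3E = 90.
Each original face survives and each original vertex becomes one new face: F′ = F + V = 32.

90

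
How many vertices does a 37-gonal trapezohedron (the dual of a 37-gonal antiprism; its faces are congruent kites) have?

The n-trapezohedron (dual of the n-antiprism) has V = 2·37 + 2 = 76, E = 4·37 = 148, F = 2·37 = 74.

76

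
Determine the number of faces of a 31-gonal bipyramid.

A bipyramid over an n-gon has 2n triangular faces and n + 2 vertices: V = 31 + 2 = 33, E = 3·31 = 93, F = 2·31 = 62.

62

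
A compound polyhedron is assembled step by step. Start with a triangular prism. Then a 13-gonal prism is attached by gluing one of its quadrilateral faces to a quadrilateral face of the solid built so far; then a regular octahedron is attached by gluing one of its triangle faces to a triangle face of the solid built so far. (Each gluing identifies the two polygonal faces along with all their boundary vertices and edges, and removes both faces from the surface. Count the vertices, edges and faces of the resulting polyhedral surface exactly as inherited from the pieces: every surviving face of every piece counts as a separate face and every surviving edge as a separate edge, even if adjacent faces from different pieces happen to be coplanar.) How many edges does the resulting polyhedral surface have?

53

A triangular prism: V=6, E=9, F=5.
Attach a 13-gonal prism (V=26, E=39, F=15) along a 4-gon: merge 4 vertices and 4 edges, delete both glued faces → V=28, E=44, F=18.
Attach a regular octahedron (V=6, E=12, F=8) along a 3-gon: merge 3 vertices and 3 edges, delete both glued faces → V=31, E=53, F=24.
Check: V − E + F = 31 − 53 + 24 = 2.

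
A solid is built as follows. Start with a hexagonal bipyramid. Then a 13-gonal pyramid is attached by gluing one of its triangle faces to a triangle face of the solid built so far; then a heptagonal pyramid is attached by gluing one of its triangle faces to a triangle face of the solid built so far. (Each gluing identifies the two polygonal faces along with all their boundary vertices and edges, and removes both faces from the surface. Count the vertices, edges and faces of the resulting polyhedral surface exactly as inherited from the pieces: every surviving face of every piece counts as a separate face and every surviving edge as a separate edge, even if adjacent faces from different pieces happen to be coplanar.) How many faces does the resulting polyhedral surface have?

A hexagonal bipyramid: V=8, E=18, F=12.
Attach a 13-gonal pyramid (V=14, E=26, F=14) along a 3-gon: merge 3 vertices and 3 edges, delete both glued faces → V=19, E=41, F=24.
Attach a heptagonal pyramid (V=8, E=14, F=8) along a 3-gon: merge 3 vertices and 3 edges, delete both glued faces → V=24, E=52, F=30.
Check: V − E + F = 24 − 52 + 30 = 2.

30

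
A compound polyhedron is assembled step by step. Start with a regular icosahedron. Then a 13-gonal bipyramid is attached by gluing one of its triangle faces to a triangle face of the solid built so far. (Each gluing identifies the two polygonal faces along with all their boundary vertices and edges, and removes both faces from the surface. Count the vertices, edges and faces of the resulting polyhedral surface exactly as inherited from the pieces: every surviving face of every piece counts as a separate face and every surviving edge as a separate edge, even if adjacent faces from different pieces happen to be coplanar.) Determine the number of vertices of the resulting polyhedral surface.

A regular icosahedron: V=12, E=30, F=20.
Attach a 13-gonal bipyramid (V=15, E=39, F=26) along a 3-gon: merge 3 vertices and 3 edges, delete both glued faces → V=24, E=66, F=44.
Check: V − E + F = 24 − 66 + 44 = 2.

24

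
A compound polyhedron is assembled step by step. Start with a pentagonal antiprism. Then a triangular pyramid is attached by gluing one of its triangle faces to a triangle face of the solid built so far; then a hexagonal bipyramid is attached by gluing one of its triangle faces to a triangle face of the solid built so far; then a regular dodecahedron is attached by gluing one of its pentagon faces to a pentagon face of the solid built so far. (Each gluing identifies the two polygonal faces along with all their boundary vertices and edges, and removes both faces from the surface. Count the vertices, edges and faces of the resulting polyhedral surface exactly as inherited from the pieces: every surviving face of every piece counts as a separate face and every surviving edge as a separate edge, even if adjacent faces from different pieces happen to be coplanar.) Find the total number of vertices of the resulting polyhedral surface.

A pentagonal antiprism: V=10, E=20, F=12.
Attach a triangular pyramid (V=4, E=6, F=4) along a 3-gon: merge 3 vertices and 3 edges, delete both glued faces → V=11, E=23, F=14.
Attach a hexagonal bipyramid (V=8, E=18, F=12) along a 3-gon: merge 3 vertices and 3 edges, delete both glued faces → V=16, E=38, F=24.
Attach a regular dodecahedron (V=20, E=30, F=12) along a 5-gon: merge 5 vertices and 5 edges, delete both glued faces → V=31, E=63, F=34.
Check: V − E + F = 31 − 63 + 34 = 2.

31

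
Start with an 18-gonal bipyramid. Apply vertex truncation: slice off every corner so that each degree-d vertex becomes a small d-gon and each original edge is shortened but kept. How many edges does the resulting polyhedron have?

The base solid has V = 20, E = 54, F = 36.
Truncation replaces each original edge-end by a new vertex, so V′ = 2E = 108.
Each original edge survives, and each old vertex of degree d contributes d new edges; summing degrees gives Σd = 2E, so E′ = E + 2E = 3E = 162.
Each original face survives and each original vertex becomes one new face: F′ = F + V = 56.

162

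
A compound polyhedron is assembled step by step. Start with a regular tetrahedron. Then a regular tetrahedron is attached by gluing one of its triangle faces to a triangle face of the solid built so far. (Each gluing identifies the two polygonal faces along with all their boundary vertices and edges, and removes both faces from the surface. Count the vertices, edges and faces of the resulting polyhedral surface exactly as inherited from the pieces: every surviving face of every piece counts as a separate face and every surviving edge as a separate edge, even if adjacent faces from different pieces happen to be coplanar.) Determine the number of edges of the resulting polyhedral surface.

A regular tetrahedron: V=4, E=6, F=4.
Attach a regular tetrahedron (V=4, E=6, F=4) along a 3-gon: merge 3 vertices and 3 edges, delete both glued faces → V=5, E=9, F=6.
Check: V − E + F = 5 − 9 + 6 = 2.

9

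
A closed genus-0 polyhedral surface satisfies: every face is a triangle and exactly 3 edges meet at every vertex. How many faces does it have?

Each face has 3 edges and each edge borders two faces, so 2E = 3F.
Each vertex has degree 3, so 3V = 2E and hence V = 3F/3.
Euler: V − E + F = 2 ⇒ (3F/3) − (3F/2) + F = 2.
Multiply by 6: (6 − 9 + 6)F = 12, i.e. 3F = 12.
So F = 4, E = 3·4/2 = 6, V = 3·4/3 = 4.

4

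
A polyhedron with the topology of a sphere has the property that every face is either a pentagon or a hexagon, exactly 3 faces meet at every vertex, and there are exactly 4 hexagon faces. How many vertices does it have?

Let x be the number of pentagons; then F = 4 + x.
Edge–face incidences: 2E = 6·4 + 5·x = 24 + 5x.
Every vertex has degree 3, so 3V = 2E.
Euler: V − E + F = 2 ⇒ (2E)/3 − E + (4 + x) = 2.
Multiply by 6: 2·(2E) − 3·(2E) + 6·(4 + x) = 12, i.e. 24 + 6x − (24 + 5x) = 12.
Collecting terms: x = 12.
Then 2E = 24 + 5·12 = 84, so E = 42, V = 2E/3 = 28, F = 4 + 12 = 16.

28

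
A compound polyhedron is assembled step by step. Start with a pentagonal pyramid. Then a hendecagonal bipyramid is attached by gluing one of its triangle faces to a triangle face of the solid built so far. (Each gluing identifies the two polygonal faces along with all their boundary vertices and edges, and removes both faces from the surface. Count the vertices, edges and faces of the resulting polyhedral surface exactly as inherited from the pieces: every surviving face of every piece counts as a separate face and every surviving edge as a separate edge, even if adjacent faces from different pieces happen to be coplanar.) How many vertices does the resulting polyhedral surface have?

16

A pentagonal pyramid: V=6, E=10, F=6.
Attach a hendecagonal bipyramid (V=13, E=33, F=22) along a 3-gon: merge 3 vertices and 3 edges, delete both glued faces → V=16, E=40, F=26.
Check: V − E + F = 16 − 40 + 26 = 2.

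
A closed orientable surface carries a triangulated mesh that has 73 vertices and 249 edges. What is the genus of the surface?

Every face is a triangle and each edge borders two faces, so 3F = 2·249, giving F = 166.
χ = V − E + F = 73 − 249 + 166 = -10.
For a closed orientable surface χ = 2 − 2g, so g = (2 − (-10))/2 = 6.

6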